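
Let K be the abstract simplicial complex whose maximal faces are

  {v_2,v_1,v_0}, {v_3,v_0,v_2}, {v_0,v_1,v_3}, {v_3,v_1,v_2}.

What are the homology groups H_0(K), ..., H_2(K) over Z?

H_0 ≅ Z,  H_1 = 0,  H_2 ≅ Z.

Fix the vertex order v_0 < v_1 < v_2 < v_3 and write every simplex with vertices in increasing order. Then dim K = 2 and the simplices of K are:

  0-simplices (4): [v_0], [v_1], [v_2], [v_3]
  1-simplices (6): [v_0,v_1], [v_0,v_2], [v_0,v_3], [v_1,v_2], [v_1,v_3], [v_2,v_3]
  2-simplices (4): [v_0,v_1,v_2], [v_0,v_1,v_3], [v_0,v_2,v_3], [v_1,v_2,v_3]

giving chain groups C_0 ≅ Z^4, C_1 ≅ Z^6, C_2 ≅ Z^4.

∂_1: C_1 → C_0 is given by ∂[p,q] = [q] − [p]. For instance
  ∂[v_0,v_3] = [v_3] − [v_0].
This gives a 4×6 integer matrix of rank 3; reducing to Smith normal form yields diagonal entries (1,1,1).

Boundary ∂_2: C_2 → C_1 maps a triangle to the signed sum of its edges. For instance
  ∂[v_0,v_1,v_2] = [v_1,v_2] − [v_0,v_2] + [v_0,v_1],
  ∂[v_0,v_2,v_3] = [v_2,v_3] − [v_0,v_3] + [v_0,v_2].
As a 6×4 matrix over Z this has rank 3, with invariant factors (1,1,1).

Computing H_k = (kernel of ∂_k) / (image of ∂_{k+1}):

  H_0: rank C_0 − rank ∂_1 = 4 − 3 = 1, and the invariant factors of ∂_1 are all 1, so H_0 ≅ Z.
  H_1: rank ker ∂_1 − rank ∂_2 = (6 − 3) − 3 = 0, and the invariant factors of ∂_2 are all 1, so H_1 ≅ 0.
  H_2: rank ker ∂_2 − rank ∂_3 = (4 − 3) − 0 = 1, and there is no ∂_3, so H_2 ≅ Z.

As a check, the Euler characteristic is 4 − 6 + 4 = 2, which agrees with 1 − 0 + 1 = 2.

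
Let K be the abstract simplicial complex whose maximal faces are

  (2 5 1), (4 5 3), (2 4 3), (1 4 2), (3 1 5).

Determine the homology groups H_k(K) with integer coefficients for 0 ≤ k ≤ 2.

H_0 = Z,  H_1 = Z,  H_2 = 0.

Order the vertices as 1 < 2 < 3 < 4 < 5. Listing each simplex with vertices in this order, K has dimension 2 with simplices:

  0-simplices (5): [1], [2], [3], [4], [5]
  1-simplices (10): [1,2], [1,3], [1,4], [1,5], [2,3], [2,4], [2,5], [3,4], [3,5], [4,5]
  2-simplices (5): [1,2,4], [1,2,5], [1,3,5], [2,3,4], [3,4,5]

so the chain groups are C_0 ≅ Z^5, C_1 ≅ Z^10, C_2 ≅ Z^5.

Boundary ∂_1: C_1 → C_0 is given by ∂[p,q] = [q] − [p].
The resulting 5×10 matrix has rank 4, and its Smith normal form has invariant factors (1,1,1,1).

∂_2: C_2 → C_1 acts by ∂[p,q,r] = [q,r] − [p,r] + [p,q]. For instance
  ∂[1,2,4] = [2,4] − [1,4] + [1,2],
  ∂[2,3,4] = [3,4] − [2,4] + [2,3].
The resulting 10×5 matrix has rank 5, and its Smith normal form has invariant factors (1,1,1,1,1).

Reading off H_k = ker ∂_k / im ∂_{k+1}:

  H_0: rank C_0 − rank ∂_1 = 5 − 4 = 1, and the invariant factors of ∂_1 are all 1, so H_0 ≅ Z.
  H_1: rank ker ∂_1 − rank ∂_2 = (10 − 4) − 5 = 1, and the invariant factors of ∂_2 are all 1, so H_1 ≅ Z.
  H_2: rank ker ∂_2 − rank ∂_3 = (5 − 5) − 0 = 0, and there is no ∂_3, so H_2 ≅ 0.

As a check, the Euler characteristic is 5 − 10 + 5 = 0, which agrees with 1 − 1 + 0 = 0.
(K is a triangulation of the Möbius band.)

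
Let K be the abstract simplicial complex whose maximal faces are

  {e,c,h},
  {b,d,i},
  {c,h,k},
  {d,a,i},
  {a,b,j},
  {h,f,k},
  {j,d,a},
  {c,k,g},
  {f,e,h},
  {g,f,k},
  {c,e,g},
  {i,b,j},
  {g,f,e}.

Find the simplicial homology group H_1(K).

H_1 ≅ Z.

Take the total order a < b < c < d < e < f < g < h < i < j < k on the vertex set. Then K (dimension 2) consists of the simplices:

  0-simplices (11): a, b, c, d, e, f, g, h, i, j, k
  1-simplices (22): ab, ad, ai, aj, bd, bi, bj, ce, cg, ch, ck, di, dj, ef, eg, eh, fg, fh, fk, gk, hk, ij
  2-simplices (13): abj, adi, adj, bdi, bij, ceg, ceh, cgk, chk, efg, efh, fgk, fhk

Hence C_0 ≅ Z^11, C_1 ≅ Z^22, C_2 ≅ Z^13.

∂_1: C_1 → C_0 sends each edge [p,q] (with p < q) to q − p. For instance
  ∂bd = d − b.
As a 11×22 matrix over Z this has rank 9, with invariant factors (1,1,1,1,1,1,1,1,1).

∂_2: C_2 → C_1 acts by ∂[p,q,r] = [q,r] − [p,r] + [p,q]. For instance
  ∂bdi = di − bi + bd,
  ∂fgk = gk − fk + fg.
As a 22×13 matrix over Z this has rank 12, with invariant factors (1,1,1,1,1,1,1,1,1,1,1,1).

Reading off H_k = ker ∂_k / im ∂_{k+1}:

  H_1: rank ker ∂_1 − rank ∂_2 = (22 − 9) − 12 = 1, and the invariant factors of ∂_2 are all 1, so H_1 = Z.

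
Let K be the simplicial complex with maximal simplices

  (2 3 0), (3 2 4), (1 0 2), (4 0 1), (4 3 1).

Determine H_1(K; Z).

We work with the vertex ordering 0 < 1 < 2 < 3 < 4. The simplices of K, each written with vertices in increasing order, are:

  0-simplices (5): [0], [1], [2], [3], [4]
  1-simplices (10): [0,1], [0,2], [0,3], [0,4], [1,2], [1,3], [1,4], [2,3], [2,4], [3,4]
  2-simplices (5): [0,1,2], [0,1,4], [0,2,3], [1,3,4], [2,3,4]

Hence C_0 ≅ Z^5, C_1 ≅ Z^10, C_2 ≅ Z^5.

∂_1: C_1 → C_0 is given by ∂[p,q] = [q] − [p]. For instance
  ∂[0,3] = [3] − [0].
As a 5×10 matrix over Z this has rank 4, with invariant factors (1,1,1,1).

The boundary map ∂_2: C_2 → C_1 maps a triangle to the signed sum of its edges. For instance
  ∂[2,3,4] = [3,4] − [2,4] + [2,3],
  ∂[1,3,4] = [3,4] − [1,4] + [1,3].
This gives a 10×5 integer matrix of rank 5; reducing to Smith normal form yields diagonal entries (1,1,1,1,1).

From H_k ≅ ker(∂_k) / im(∂_{k+1}) we obtain:

  H_1: rank ker ∂_1 − rank ∂_2 = (10 − 4) − 5 = 1, and the invariant factors of ∂_2 are all 1, so H_1 ≅ Z.

H_1 = Z.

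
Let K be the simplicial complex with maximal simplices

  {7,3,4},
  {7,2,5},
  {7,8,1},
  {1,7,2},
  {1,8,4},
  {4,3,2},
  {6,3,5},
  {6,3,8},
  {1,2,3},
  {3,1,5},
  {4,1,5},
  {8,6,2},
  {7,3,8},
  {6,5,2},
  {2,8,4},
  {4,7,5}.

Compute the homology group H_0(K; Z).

H_0 = Z.

We work with the vertex ordering 1 < 2 < 3 < 4 < 5 < 6 < 7 < 8. The simplices of K, each written with vertices in increasing order, are:

  0-simplices (8): [1], [2], [3], [4], [5], [6], [7], [8]
  1-simplices (24): (24 of them)
  2-simplices (16): [1,2,3], [1,2,7], [1,3,5], [1,4,5], [1,4,8], [1,7,8], [2,3,4], [2,4,8], [2,5,6], [2,5,7], [2,6,8], [3,4,7], [3,5,6], [3,6,8], [3,7,8], [4,5,7]

giving chain groups C_0 ≅ Z^8, C_1 ≅ Z^24, C_2 ≅ Z^16.

Boundary ∂_1: C_1 → C_0 sends each edge [p,q] (with p < q) to q − p.
The 8×24 boundary matrix has rank 7 and Smith normal form diag(1,1,1,1,1,1,1).

Boundary ∂_2: C_2 → C_1 sends each 2-simplex [p,q,r] to [q,r] − [p,r] + [p,q]. For instance
  ∂[3,7,8] = [7,8] − [3,8] + [3,7],
  ∂[1,4,8] = [4,8] − [1,8] + [1,4].
As a 24×16 matrix over Z this has rank 15, with invariant factors (1,1,1,1,1,1,1,1,1,1,1,1,1,1,1).

From H_k ≅ ker(∂_k) / im(∂_{k+1}) we obtain:

  H_0: rank C_0 − rank ∂_1 = 8 − 7 = 1, and the invariant factors of ∂_1 are all 1, so H_0 ≅ Z.

(K is a triangulation of the torus T^2.)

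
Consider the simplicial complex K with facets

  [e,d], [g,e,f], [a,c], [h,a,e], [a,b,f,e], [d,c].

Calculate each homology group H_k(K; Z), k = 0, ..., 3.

H_0 = Z,  H_1 = Z,  H_2 = 0,  H_3 = 0.

K has 8 vertices, 13 edges, 6 triangles, 1 3-simplex.
rank ∂_0 = 0, rank ∂_1 = 7 ⇒ b_0 = 8 − 0 − 7 = 1; all invariant factors of ∂_1 are 1 so no torsion. So H_0 ≅ Z.
rank ∂_1 = 7, rank ∂_2 = 5 ⇒ b_1 = 13 − 7 − 5 = 1; all invariant factors of ∂_2 are 1 so no torsion. So H_1 ≅ Z.
rank ∂_2 = 5, rank ∂_3 = 1 ⇒ b_2 = 6 − 5 − 1 = 0; all invariant factors of ∂_3 are 1 so no torsion. So H_2 ≅ 0.
rank ∂_3 = 1, rank ∂_4 = 0 ⇒ b_3 = 1 − 1 − 0 = 0. So H_3 ≅ 0.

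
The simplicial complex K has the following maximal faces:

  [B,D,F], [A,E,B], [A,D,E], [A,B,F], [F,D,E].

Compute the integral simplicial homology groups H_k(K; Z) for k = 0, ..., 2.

We work with the vertex ordering A < B < D < E < F. The simplices of K, each written with vertices in increasing order, are:

  0-simplices (5): A, B, D, E, F
  1-simplices (10): AB, AD, AE, AF, BD, BE, BF, DE, DF, EF
  2-simplices (5): ABE, ABF, ADE, BDF, DEF

giving chain groups C_0 ≅ Z^5, C_1 ≅ Z^10, C_2 ≅ Z^5.

The boundary map ∂_1: C_1 → C_0 is given by ∂[p,q] = [q] − [p].
As a 5×10 matrix over Z this has rank 4, with invariant factors (1,1,1,1).

Boundary ∂_2: C_2 → C_1 maps a triangle to the signed sum of its edges. For instance
  ∂BDF = DF − BF + BD,
  ∂ADE = DE − AE + AD.
As a 10×5 matrix over Z this has rank 5, with invariant factors (1,1,1,1,1).

Computing H_k = (kernel of ∂_k) / (image of ∂_{k+1}):

  H_0: rank C_0 − rank ∂_1 = 5 − 4 = 1, and the invariant factors of ∂_1 are all 1, so H_0 ≅ Z.
  H_1: rank ker ∂_1 − rank ∂_2 = (10 − 4) − 5 = 1, and the invariant factors of ∂_2 are all 1, so H_1 ≅ Z.
  H_2: rank ker ∂_2 − rank ∂_3 = (5 − 5) − 0 = 0, and there is no ∂_3, so H_2 ≅ 0.

As a check, the Euler characteristic is 5 − 10 + 5 = 0, which agrees with 1 − 1 + 0 = 0.
(K is a triangulation of the Möbius band.)

H_0 = Z,  H_1 = Z,  H_2 = 0.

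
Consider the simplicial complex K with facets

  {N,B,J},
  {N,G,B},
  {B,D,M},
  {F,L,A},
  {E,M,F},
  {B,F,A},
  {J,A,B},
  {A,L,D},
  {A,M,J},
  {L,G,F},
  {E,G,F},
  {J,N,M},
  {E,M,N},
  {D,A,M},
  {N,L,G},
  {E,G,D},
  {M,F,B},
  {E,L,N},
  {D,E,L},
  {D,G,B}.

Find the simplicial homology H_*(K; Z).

Order the vertices as A < B < D < E < F < G < J < L < M < N. Listing each simplex with vertices in this order, K has dimension 2 with simplices:

  0-simplices (10): A, B, D, E, F, G, J, L, M, N
  1-simplices (30): AB, AD, AF, AJ, AL, AM, BD, BF, BG, BJ, BM, BN, DE, DG, DL, DM, EF, EG, EL, EM, EN, FG, FL, FM, GL, GN, JM, JN, LN, MN
  2-simplices (20): ABF, ABJ, ADL, ADM, AFL, AJM, BDG, BDM, BFM, BGN, BJN, DEG, DEL, EFG, EFM, ELN, EMN, FGL, GLN, JMN

giving chain groups C_0 ≅ Z^10, C_1 ≅ Z^30, C_2 ≅ Z^20.

The boundary map ∂_1: C_1 → C_0 maps an edge to its endpoints' difference, ∂[p,q] = q − p.
The resulting 10×30 matrix has rank 9, and its Smith normal form has invariant factors (1,1,1,1,1,1,1,1,1).

The boundary map ∂_2: C_2 → C_1 acts by ∂[p,q,r] = [q,r] − [p,r] + [p,q]. For instance
  ∂FGL = GL − FL + FG,
  ∂EFM = FM − EM + EF.
The 30×20 boundary matrix has rank 20 and Smith normal form diag(1,1,1,1,1,1,1,1,1,1,1,1,1,1,1,1,1,1,1,2).

Reading off H_k = ker ∂_k / im ∂_{k+1}:

  H_0: rank C_0 − rank ∂_1 = 10 − 9 = 1, and the invariant factors of ∂_1 are all 1, so H_0 = Z.
  H_1: rank ker ∂_1 − rank ∂_2 = (30 − 9) − 20 = 1, and ∂_2 has invariant factor 2 > 1, so H_1 = Z ⊕ Z/2.
  H_2: rank ker ∂_2 − rank ∂_3 = (20 − 20) − 0 = 0, and there is no ∂_3, so H_2 = 0.

As a check, the Euler characteristic is 10 − 30 + 20 = 0, which agrees with 1 − 1 + 0 = 0.
(K is a triangulation of the Klein bottle.)

H_0 ≅ Z,  H_1 ≅ Z ⊕ Z/2,  H_2 = 0.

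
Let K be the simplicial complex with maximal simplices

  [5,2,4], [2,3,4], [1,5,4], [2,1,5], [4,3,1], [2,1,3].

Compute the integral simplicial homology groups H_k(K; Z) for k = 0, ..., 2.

H_0 = Z,  H_1 = 0,  H_2 = Z.

Order the vertices as 1 < 2 < 3 < 4 < 5. Listing each simplex with vertices in this order, K has dimension 2 with simplices:

  0-simplices (5): [1], [2], [3], [4], [5]
  1-simplices (9): [1,2], [1,3], [1,4], [1,5], [2,3], [2,4], [2,5], [3,4], [4,5]
  2-simplices (6): [1,2,3], [1,2,5], [1,3,4], [1,4,5], [2,3,4], [2,4,5]

Hence C_0 ≅ Z^5, C_1 ≅ Z^9, C_2 ≅ Z^6.

Boundary ∂_1: C_1 → C_0 maps an edge to its endpoints' difference, ∂[p,q] = q − p.
As a 5×9 matrix over Z this has rank 4, with invariant factors (1,1,1,1).

∂_2: C_2 → C_1 acts by ∂[p,q,r] = [q,r] − [p,r] + [p,q]. For instance
  ∂[1,4,5] = [4,5] − [1,5] + [1,4],
  ∂[1,2,3] = [2,3] − [1,3] + [1,2].
This gives a 9×6 integer matrix of rank 5; reducing to Smith normal form yields diagonal entries (1,1,1,1,1).

Now H_k = ker ∂_k / im ∂_{k+1}, so:

  H_0: rank C_0 − rank ∂_1 = 5 − 4 = 1, and the invariant factors of ∂_1 are all 1, so H_0 ≅ Z.
  H_1: rank ker ∂_1 − rank ∂_2 = (9 − 4) − 5 = 0, and the invariant factors of ∂_2 are all 1, so H_1 ≅ 0.
  H_2: rank ker ∂_2 − rank ∂_3 = (6 − 5) − 0 = 1, and there is no ∂_3, so H_2 ≅ Z.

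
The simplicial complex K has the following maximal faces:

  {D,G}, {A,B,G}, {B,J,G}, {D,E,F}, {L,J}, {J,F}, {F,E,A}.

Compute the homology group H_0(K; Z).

H_0 = Z.

Take the total order A < B < D < E < F < G < J < L on the vertex set. Then K (dimension 2) consists of the simplices:

  0-simplices (8): A, B, D, E, F, G, J, L
  1-simplices (13): AB, AE, AF, AG, BG, BJ, DE, DF, DG, EF, FJ, GJ, JL
  2-simplices (4): ABG, AEF, BGJ, DEF

so the chain groups are C_0 ≅ Z^8, C_1 ≅ Z^13, C_2 ≅ Z^4.

Boundary ∂_1: C_1 → C_0 maps an edge to its endpoints' difference, ∂[p,q] = q − p. For instance
  ∂EF = F − E.
As a 8×13 matrix over Z this has rank 7, with invariant factors (1,1,1,1,1,1,1).

∂_2: C_2 → C_1 maps a triangle to the signed sum of its edges. For instance
  ∂ABG = BG − AG + AB,
  ∂AEF = EF − AF + AE.
The resulting 13×4 matrix has rank 4, and its Smith normal form has invariant factors (1,1,1,1).

Reading off H_k = ker ∂_k / im ∂_{k+1}:

  H_0: rank C_0 − rank ∂_1 = 8 − 7 = 1, and the invariant factors of ∂_1 are all 1, so H_0 = Z.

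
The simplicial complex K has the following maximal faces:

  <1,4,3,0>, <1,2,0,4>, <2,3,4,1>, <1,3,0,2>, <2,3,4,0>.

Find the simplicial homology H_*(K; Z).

Order the vertices as 0 < 1 < 2 < 3 < 4. Listing each simplex with vertices in this order, K has dimension 3 with simplices:

  0-simplices (5): [0], [1], [2], [3], [4]
  1-simplices (10): [0,1], [0,2], [0,3], [0,4], [1,2], [1,3], [1,4], [2,3], [2,4], [3,4]
  2-simplices (10): [0,1,2], [0,1,3], [0,1,4], [0,2,3], [0,2,4], [0,3,4], [1,2,3], [1,2,4], [1,3,4], [2,3,4]
  3-simplices (5): [0,1,2,3], [0,1,2,4], [0,1,3,4], [0,2,3,4], [1,2,3,4]

Hence C_0 ≅ Z^5, C_1 ≅ Z^10, C_2 ≅ Z^10, C_3 ≅ Z^5.

Boundary ∂_1: C_1 → C_0 maps an edge to its endpoints' difference, ∂[p,q] = q − p.
The 5×10 boundary matrix has rank 4 and Smith normal form diag(1,1,1,1).

Boundary ∂_2: C_2 → C_1 maps a triangle to the signed sum of its edges. For instance
  ∂[0,1,4] = [1,4] − [0,4] + [0,1],
  ∂[0,1,2] = [1,2] − [0,2] + [0,1].
The 10×10 boundary matrix has rank 6 and Smith normal form diag(1,1,1,1,1,1).

∂_3: C_3 → C_2 sends each 3-simplex σ to the alternating sum Σ_i (−1)^i (σ with its i-th vertex removed). For instance
  ∂[0,1,2,4] = [1,2,4] − [0,2,4] + [0,1,4] − [0,1,2],
  ∂[0,1,2,3] = [1,2,3] − [0,2,3] + [0,1,3] − [0,1,2].
As a 10×5 matrix over Z this has rank 4, with invariant factors (1,1,1,1).

From H_k ≅ ker(∂_k) / im(∂_{k+1}) we obtain:

  H_0: rank C_0 − rank ∂_1 = 5 − 4 = 1, and the invariant factors of ∂_1 are all 1, so H_0 ≅ Z.
  H_1: rank ker ∂_1 − rank ∂_2 = (10 − 4) − 6 = 0, and the invariant factors of ∂_2 are all 1, so H_1 ≅ 0.
  H_2: rank ker ∂_2 − rank ∂_3 = (10 − 6) − 4 = 0, and the invariant factors of ∂_3 are all 1, so H_2 ≅ 0.
  H_3: rank ker ∂_3 − rank ∂_4 = (5 − 4) − 0 = 1, and there is no ∂_4, so H_3 ≅ Z.

As a check, the Euler characteristic is 5 − 10 + 10 − 5 = 0, which agrees with 1 − 0 + 0 − 1 = 0.

H_0 = Z,  H_1 = 0,  H_2 = 0,  H_3 = Z.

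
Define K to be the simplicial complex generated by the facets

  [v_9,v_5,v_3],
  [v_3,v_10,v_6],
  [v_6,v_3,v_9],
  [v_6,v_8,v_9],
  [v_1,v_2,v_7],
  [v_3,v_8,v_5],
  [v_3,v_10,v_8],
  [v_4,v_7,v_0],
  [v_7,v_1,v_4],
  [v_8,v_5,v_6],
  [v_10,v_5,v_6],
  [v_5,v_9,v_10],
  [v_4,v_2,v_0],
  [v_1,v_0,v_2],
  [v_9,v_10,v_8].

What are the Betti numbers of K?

Order the vertices as v_0 < v_1 < v_2 < v_3 < v_4 < v_5 < v_6 < v_7 < v_8 < v_9 < v_10. Listing each simplex with vertices in this order, K has dimension 2 with simplices:

  0-simplices (11): [v_0], [v_1], [v_2], [v_3], [v_4], [v_5], [v_6], [v_7], [v_8], [v_9], [v_10]
  1-simplices (25): (25 of them)
  2-simplices (15): (15 of them)

Hence C_0 ≅ Z^11, C_1 ≅ Z^25, C_2 ≅ Z^15.

The boundary map ∂_1: C_1 → C_0 maps an edge to its endpoints' difference, ∂[p,q] = q − p. For instance
  ∂[v_5,v_8] = [v_8] − [v_5].
The resulting 11×25 matrix has rank 9, and its Smith normal form has invariant factors (1,1,1,1,1,1,1,1,1).

The boundary map ∂_2: C_2 → C_1 acts by ∂[p,q,r] = [q,r] − [p,r] + [p,q]. For instance
  ∂[v_3,v_5,v_9] = [v_5,v_9] − [v_3,v_9] + [v_3,v_5],
  ∂[v_0,v_4,v_7] = [v_4,v_7] − [v_0,v_7] + [v_0,v_4].
This gives a 25×15 integer matrix of rank 15; reducing to Smith normal form yields diagonal entries (1,1,1,1,1,1,1,1,1,1,1,1,1,1,2).

Computing H_k = (kernel of ∂_k) / (image of ∂_{k+1}):

  H_0: rank C_0 − rank ∂_1 = 11 − 9 = 2, and the invariant factors of ∂_1 are all 1, so H_0 ≅ Z^2.
  H_1: rank ker ∂_1 − rank ∂_2 = (25 − 9) − 15 = 1, and ∂_2 has invariant factor 2 > 1, so H_1 ≅ Z ⊕ Z/2.
  H_2: rank ker ∂_2 − rank ∂_3 = (15 − 15) − 0 = 0, and there is no ∂_3, so H_2 ≅ 0.

As a check, the Euler characteristic is 11 − 25 + 15 = 1, which agrees with 2 − 1 + 0 = 1.

Hence the Betti numbers are b_0 = 2, b_1 = 1, b_2 = 0.

b_0 = 2, b_1 = 1, b_2 = 0.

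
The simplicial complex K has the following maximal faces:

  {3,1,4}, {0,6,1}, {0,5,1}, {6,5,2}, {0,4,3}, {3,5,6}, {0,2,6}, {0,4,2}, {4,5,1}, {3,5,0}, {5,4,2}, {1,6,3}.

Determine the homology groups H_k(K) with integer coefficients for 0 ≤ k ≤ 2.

Order the vertices as 0 < 1 < 2 < 3 < 4 < 5 < 6. Listing each simplex with vertices in this order, K has dimension 2 with simplices:

  0-simplices (7): [0], [1], [2], [3], [4], [5], [6]
  1-simplices (18): [0,1], [0,2], [0,3], [0,4], [0,5], [0,6], [1,3], [1,4], [1,5], [1,6], [2,4], [2,5], [2,6], [3,4], [3,5], [3,6], [4,5], [5,6]
  2-simplices (12): [0,1,5], [0,1,6], [0,2,4], [0,2,6], [0,3,4], [0,3,5], [1,3,4], [1,3,6], [1,4,5], [2,4,5], [2,5,6], [3,5,6]

so the chain groups are C_0 ≅ Z^7, C_1 ≅ Z^18, C_2 ≅ Z^12.

∂_1: C_1 → C_0 is given by ∂[p,q] = [q] − [p]. For instance
  ∂[5,6] = [6] − [5].
The resulting 7×18 matrix has rank 6, and its Smith normal form has invariant factors (1,1,1,1,1,1).

Boundary ∂_2: C_2 → C_1 sends each 2-simplex [p,q,r] to [q,r] − [p,r] + [p,q]. For instance
  ∂[2,5,6] = [5,6] − [2,6] + [2,5],
  ∂[0,1,5] = [1,5] − [0,5] + [0,1].
As a 18×12 matrix over Z this has rank 12, with invariant factors (1,1,1,1,1,1,1,1,1,1,1,2).

From H_k ≅ ker(∂_k) / im(∂_{k+1}) we obtain:

  H_0: rank C_0 − rank ∂_1 = 7 − 6 = 1, and the invariant factors of ∂_1 are all 1, so H_0 = Z.
  H_1: rank ker ∂_1 − rank ∂_2 = (18 − 6) − 12 = 0, and ∂_2 has invariant factor 2 > 1, so H_1 = Z_2.
  H_2: rank ker ∂_2 − rank ∂_3 = (12 − 12) − 0 = 0, and there is no ∂_3, so H_2 = 0.

As a check, the Euler characteristic is 7 − 18 + 12 = 1, which agrees with 1 − 0 + 0 = 1.

H_0 = Z,  H_1 = Z_2,  H_2 = 0.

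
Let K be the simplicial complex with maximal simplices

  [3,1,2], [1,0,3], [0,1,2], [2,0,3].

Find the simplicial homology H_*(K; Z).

H_0 ≅ Z,  H_1 = 0,  H_2 ≅ Z.

Take the total order 0 < 1 < 2 < 3 on the vertex set. Then K (dimension 2) consists of the simplices:

  0-simplices (4): [0], [1], [2], [3]
  1-simplices (6): [0,1], [0,2], [0,3], [1,2], [1,3], [2,3]
  2-simplices (4): [0,1,2], [0,1,3], [0,2,3], [1,2,3]

Hence C_0 ≅ Z^4, C_1 ≅ Z^6, C_2 ≅ Z^4.

∂_1: C_1 → C_0 sends each edge [p,q] (with p < q) to q − p.
The 4×6 boundary matrix has rank 3 and Smith normal form diag(1,1,1).

∂_2: C_2 → C_1 acts by ∂[p,q,r] = [q,r] − [p,r] + [p,q]. For instance
  ∂[0,2,3] = [2,3] − [0,3] + [0,2],
  ∂[0,1,2] = [1,2] − [0,2] + [0,1].
This gives a 6×4 integer matrix of rank 3; reducing to Smith normal form yields diagonal entries (1,1,1).

Reading off H_k = ker ∂_k / im ∂_{k+1}:

  H_0: rank C_0 − rank ∂_1 = 4 − 3 = 1, and the invariant factors of ∂_1 are all 1, so H_0 = Z.
  H_1: rank ker ∂_1 − rank ∂_2 = (6 − 3) − 3 = 0, and the invariant factors of ∂_2 are all 1, so H_1 = 0.
  H_2: rank ker ∂_2 − rank ∂_3 = (4 − 3) − 0 = 1, and there is no ∂_3, so H_2 = Z.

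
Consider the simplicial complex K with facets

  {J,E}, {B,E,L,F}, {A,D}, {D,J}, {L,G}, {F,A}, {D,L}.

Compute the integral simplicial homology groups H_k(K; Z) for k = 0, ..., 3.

We work with the vertex ordering A < B < D < E < F < G < J < L. The simplices of K, each written with vertices in increasing order, are:

  0-simplices (8): A, B, D, E, F, G, J, L
  1-simplices (12): AD, AF, BE, BF, BL, DJ, DL, EF, EJ, EL, FL, GL
  2-simplices (4): BEF, BEL, BFL, EFL
  3-simplices (1): BEFL

Hence C_0 ≅ Z^8, C_1 ≅ Z^12, C_2 ≅ Z^4, C_3 ≅ Z^1.

The boundary map ∂_1: C_1 → C_0 is given by ∂[p,q] = [q] − [p]. For instance
  ∂BF = F − B.
This gives a 8×12 integer matrix of rank 7; reducing to Smith normal form yields diagonal entries (1,1,1,1,1,1,1).

The boundary map ∂_2: C_2 → C_1 maps a triangle to the signed sum of its edges. For instance
  ∂EFL = FL − EL + EF,
  ∂BEF = EF − BF + BE.
The resulting 12×4 matrix has rank 3, and its Smith normal form has invariant factors (1,1,1).

∂_3: C_3 → C_2 sends each 3-simplex σ to the alternating sum Σ_i (−1)^i (σ with its i-th vertex removed). For instance
  ∂BEFL = EFL − BFL + BEL − BEF.
This gives a 4×1 integer matrix of rank 1; reducing to Smith normal form yields diagonal entries (1).

Reading off H_k = ker ∂_k / im ∂_{k+1}:

  H_0: rank C_0 − rank ∂_1 = 8 − 7 = 1, and the invariant factors of ∂_1 are all 1, so H_0 = Z.
  H_1: rank ker ∂_1 − rank ∂_2 = (12 − 7) − 3 = 2, and the invariant factors of ∂_2 are all 1, so H_1 = Z^2.
  H_2: rank ker ∂_2 − rank ∂_3 = (4 − 3) − 1 = 0, and the invariant factors of ∂_3 are all 1, so H_2 = 0.
  H_3: rank ker ∂_3 − rank ∂_4 = (1 − 1) − 0 = 0, and there is no ∂_4, so H_3 = 0.

H_0 = Z,  H_1 = Z^2,  H_2 = 0,  H_3 = 0.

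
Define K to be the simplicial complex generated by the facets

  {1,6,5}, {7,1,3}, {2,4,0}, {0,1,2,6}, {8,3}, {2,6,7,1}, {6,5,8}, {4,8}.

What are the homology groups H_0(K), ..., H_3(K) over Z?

H_0 = Z,  H_1 = Z^2,  H_2 = 0,  H_3 = 0.

Fix the vertex order 0 < 1 < 2 < 3 < 4 < 5 < 6 < 7 < 8 and write every simplex with vertices in increasing order. Then dim K = 3 and the simplices of K are:

  0-simplices (9): [0], [1], [2], [3], [4], [5], [6], [7], [8]
  1-simplices (19): [0,1], [0,2], [0,4], [0,6], [1,2], [1,3], [1,5], [1,6], [1,7], [2,4], [2,6], [2,7], [3,7], [3,8], [4,8], [5,6], [5,8], [6,7], [6,8]
  2-simplices (11): [0,1,2], [0,1,6], [0,2,4], [0,2,6], [1,2,6], [1,2,7], [1,3,7], [1,5,6], [1,6,7], [2,6,7], [5,6,8]
  3-simplices (2): [0,1,2,6], [1,2,6,7]

so the chain groups are C_0 ≅ Z^9, C_1 ≅ Z^19, C_2 ≅ Z^11, C_3 ≅ Z^2.

∂_1: C_1 → C_0 sends each edge [p,q] (with p < q) to q − p.
The resulting 9×19 matrix has rank 8, and its Smith normal form has invariant factors (1,1,1,1,1,1,1,1).

∂_2: C_2 → C_1 maps a triangle to the signed sum of its edges. For instance
  ∂[1,2,6] = [2,6] − [1,6] + [1,2],
  ∂[1,6,7] = [6,7] − [1,7] + [1,6].
The 19×11 boundary matrix has rank 9 and Smith normal form diag(1,1,1,1,1,1,1,1,1).

Boundary ∂_3: C_3 → C_2 sends each 3-simplex σ to the alternating sum Σ_i (−1)^i (σ with its i-th vertex removed). For instance
  ∂[0,1,2,6] = [1,2,6] − [0,2,6] + [0,1,6] − [0,1,2],
  ∂[1,2,6,7] = [2,6,7] − [1,6,7] + [1,2,7] − [1,2,6].
The 11×2 boundary matrix has rank 2 and Smith normal form diag(1,1).

Computing H_k = (kernel of ∂_k) / (image of ∂_{k+1}):

  H_0: rank C_0 − rank ∂_1 = 9 − 8 = 1, and the invariant factors of ∂_1 are all 1, so H_0 ≅ Z.
  H_1: rank ker ∂_1 − rank ∂_2 = (19 − 8) − 9 = 2, and the invariant factors of ∂_2 are all 1, so H_1 ≅ Z^2.
  H_2: rank ker ∂_2 − rank ∂_3 = (11 − 9) − 2 = 0, and the invariant factors of ∂_3 are all 1, so H_2 ≅ 0.
  H_3: rank ker ∂_3 − rank ∂_4 = (2 − 2) − 0 = 0, and there is no ∂_4, so H_3 ≅ 0.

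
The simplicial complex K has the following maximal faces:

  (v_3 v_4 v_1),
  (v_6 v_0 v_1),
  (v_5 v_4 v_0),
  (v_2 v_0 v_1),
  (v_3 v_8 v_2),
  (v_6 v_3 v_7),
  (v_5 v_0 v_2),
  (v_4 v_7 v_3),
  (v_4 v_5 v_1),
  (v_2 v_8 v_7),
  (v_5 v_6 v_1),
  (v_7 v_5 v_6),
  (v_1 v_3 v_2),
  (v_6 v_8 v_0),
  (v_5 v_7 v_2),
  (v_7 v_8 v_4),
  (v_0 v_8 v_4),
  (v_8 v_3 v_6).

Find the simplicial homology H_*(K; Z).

Take the total order v_0 < v_1 < v_2 < v_3 < v_4 < v_5 < v_6 < v_7 < v_8 on the vertex set. Then K (dimension 2) consists of the simplices:

  0-simplices (9): [v_0], [v_1], [v_2], [v_3], [v_4], [v_5], [v_6], [v_7], [v_8]
  1-simplices (27): (27 of them)
  2-simplices (18): (18 of them)

giving chain groups C_0 ≅ Z^9, C_1 ≅ Z^27, C_2 ≅ Z^18.

The boundary map ∂_1: C_1 → C_0 is given by ∂[p,q] = [q] − [p]. For instance
  ∂[v_3,v_6] = [v_6] − [v_3].
The 9×27 boundary matrix has rank 8 and Smith normal form diag(1,1,1,1,1,1,1,1).

The boundary map ∂_2: C_2 → C_1 sends each 2-simplex [p,q,r] to [q,r] − [p,r] + [p,q]. For instance
  ∂[v_1,v_3,v_4] = [v_3,v_4] − [v_1,v_4] + [v_1,v_3],
  ∂[v_5,v_6,v_7] = [v_6,v_7] − [v_5,v_7] + [v_5,v_6].
The resulting 27×18 matrix has rank 18, and its Smith normal form has invariant factors (1,1,1,1,1,1,1,1,1,1,1,1,1,1,1,1,1,2).

Reading off H_k = ker ∂_k / im ∂_{k+1}:

  H_0: rank C_0 − rank ∂_1 = 9 − 8 = 1, and the invariant factors of ∂_1 are all 1, so H_0 = Z.
  H_1: rank ker ∂_1 − rank ∂_2 = (27 − 8) − 18 = 1, and ∂_2 has invariant factor 2 > 1, so H_1 = Z ⊕ Z/2.
  H_2: rank ker ∂_2 − rank ∂_3 = (18 − 18) − 0 = 0, and there is no ∂_3, so H_2 = 0.

(K is a triangulation of the Klein bottle.)

H_0 = Z,  H_1 = Z ⊕ Z/2,  H_2 = 0.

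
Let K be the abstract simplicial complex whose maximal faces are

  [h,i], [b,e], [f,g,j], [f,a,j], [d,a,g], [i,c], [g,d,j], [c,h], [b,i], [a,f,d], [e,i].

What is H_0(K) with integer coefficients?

Take the total order a < b < c < d < e < f < g < h < i < j on the vertex set. Then K (dimension 2) consists of the simplices:

  0-simplices (10): a, b, c, d, e, f, g, h, i, j
  1-simplices (16): ad, af, ag, aj, be, bi, ch, ci, df, dg, dj, ei, fg, fj, gj, hi
  2-simplices (5): adf, adg, afj, dgj, fgj

so the chain groups are C_0 ≅ Z^10, C_1 ≅ Z^16, C_2 ≅ Z^5.

Boundary ∂_1: C_1 → C_0 sends each edge [p,q] (with p < q) to q − p. For instance
  ∂fg = g − f.
This gives a 10×16 integer matrix of rank 8; reducing to Smith normal form yields diagonal entries (1,1,1,1,1,1,1,1).

Boundary ∂_2: C_2 → C_1 acts by ∂[p,q,r] = [q,r] − [p,r] + [p,q]. For instance
  ∂adf = df − af + ad,
  ∂adg = dg − ag + ad.
As a 16×5 matrix over Z this has rank 5, with invariant factors (1,1,1,1,1).

Computing H_k = (kernel of ∂_k) / (image of ∂_{k+1}):

  H_0: rank C_0 − rank ∂_1 = 10 − 8 = 2, and the invariant factors of ∂_1 are all 1, so H_0 ≅ Z^2.

H_0 ≅ Z^2.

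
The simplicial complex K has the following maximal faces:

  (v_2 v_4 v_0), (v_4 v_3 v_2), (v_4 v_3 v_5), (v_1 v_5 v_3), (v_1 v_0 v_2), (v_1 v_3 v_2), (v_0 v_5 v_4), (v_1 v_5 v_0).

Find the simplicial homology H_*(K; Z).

We work with the vertex ordering v_0 < v_1 < v_2 < v_3 < v_4 < v_5. The simplices of K, each written with vertices in increasing order, are:

  0-simplices (6): [v_0], [v_1], [v_2], [v_3], [v_4], [v_5]
  1-simplices (12): [v_0,v_1], [v_0,v_2], [v_0,v_4], [v_0,v_5], [v_1,v_2], [v_1,v_3], [v_1,v_5], [v_2,v_3], [v_2,v_4], [v_3,v_4], [v_3,v_5], [v_4,v_5]
  2-simplices (8): [v_0,v_1,v_2], [v_0,v_1,v_5], [v_0,v_2,v_4], [v_0,v_4,v_5], [v_1,v_2,v_3], [v_1,v_3,v_5], [v_2,v_3,v_4], [v_3,v_4,v_5]

Hence C_0 ≅ Z^6, C_1 ≅ Z^12, C_2 ≅ Z^8.

Boundary ∂_1: C_1 → C_0 sends each edge [p,q] (with p < q) to q − p.
This gives a 6×12 integer matrix of rank 5; reducing to Smith normal form yields diagonal entries (1,1,1,1,1).

∂_2: C_2 → C_1 acts by ∂[p,q,r] = [q,r] − [p,r] + [p,q]. For instance
  ∂[v_0,v_2,v_4] = [v_2,v_4] − [v_0,v_4] + [v_0,v_2],
  ∂[v_0,v_1,v_5] = [v_1,v_5] − [v_0,v_5] + [v_0,v_1].
The resulting 12×8 matrix has rank 7, and its Smith normal form has invariant factors (1,1,1,1,1,1,1).

Reading off H_k = ker ∂_k / im ∂_{k+1}:

  H_0: rank C_0 − rank ∂_1 = 6 − 5 = 1, and the invariant factors of ∂_1 are all 1, so H_0 ≅ Z.
  H_1: rank ker ∂_1 − rank ∂_2 = (12 − 5) − 7 = 0, and the invariant factors of ∂_2 are all 1, so H_1 ≅ 0.
  H_2: rank ker ∂_2 − rank ∂_3 = (8 − 7) − 0 = 1, and there is no ∂_3, so H_2 ≅ Z.

As a check, the Euler characteristic is 6 − 12 + 8 = 2, which agrees with 1 − 0 + 1 = 2.
(K is a triangulation of the 2-sphere S^2.)

H_0 ≅ Z,  H_1 = 0,  H_2 ≅ Z.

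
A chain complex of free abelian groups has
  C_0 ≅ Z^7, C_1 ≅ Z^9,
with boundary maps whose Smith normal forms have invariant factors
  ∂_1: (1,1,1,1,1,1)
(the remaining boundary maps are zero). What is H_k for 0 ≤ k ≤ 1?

H_0 ≅ Z,  H_1 ≅ Z^3.

H_0: b_0 = 7 − 0 − 6 = 1; torsion from ∂_1 factors > 1: none. So H_0 ≅ Z.
H_1: b_1 = 9 − 6 − 0 = 3; torsion from ∂_2 factors > 1: none. So H_1 ≅ Z^3.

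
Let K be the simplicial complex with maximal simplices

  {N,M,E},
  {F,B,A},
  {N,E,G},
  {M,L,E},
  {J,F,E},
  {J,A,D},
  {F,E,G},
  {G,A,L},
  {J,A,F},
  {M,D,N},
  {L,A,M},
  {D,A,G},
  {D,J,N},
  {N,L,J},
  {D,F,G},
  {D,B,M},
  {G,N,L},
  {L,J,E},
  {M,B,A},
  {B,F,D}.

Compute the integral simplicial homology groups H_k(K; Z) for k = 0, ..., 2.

We work with the vertex ordering A < B < D < E < F < G < J < L < M < N. The simplices of K, each written with vertices in increasing order, are:

  0-simplices (10): A, B, D, E, F, G, J, L, M, N
  1-simplices (30): AB, AD, AF, AG, AJ, AL, AM, BD, BF, BM, DF, DG, DJ, DM, DN, EF, EG, EJ, EL, EM, EN, FG, FJ, GL, GN, JL, JN, LM, LN, MN
  2-simplices (20): ABF, ABM, ADG, ADJ, AFJ, AGL, ALM, BDF, BDM, DFG, DJN, DMN, EFG, EFJ, EGN, EJL, ELM, EMN, GLN, JLN

so the chain groups are C_0 ≅ Z^10, C_1 ≅ Z^30, C_2 ≅ Z^20.

The boundary map ∂_1: C_1 → C_0 maps an edge to its endpoints' difference, ∂[p,q] = q − p.
As a 10×30 matrix over Z this has rank 9, with invariant factors (1,1,1,1,1,1,1,1,1).

The boundary map ∂_2: C_2 → C_1 sends each 2-simplex [p,q,r] to [q,r] − [p,r] + [p,q]. For instance
  ∂ALM = LM − AM + AL,
  ∂JLN = LN − JN + JL.
The resulting 30×20 matrix has rank 20, and its Smith normal form has invariant factors (1,1,1,1,1,1,1,1,1,1,1,1,1,1,1,1,1,1,1,2).

Reading off H_k = ker ∂_k / im ∂_{k+1}:

  H_0: rank C_0 − rank ∂_1 = 10 − 9 = 1, and the invariant factors of ∂_1 are all 1, so H_0 ≅ Z.
  H_1: rank ker ∂_1 − rank ∂_2 = (30 − 9) − 20 = 1, and ∂_2 has invariant factor 2 > 1, so H_1 ≅ Z ⊕ Z/2.
  H_2: rank ker ∂_2 − rank ∂_3 = (20 − 20) − 0 = 0, and there is no ∂_3, so H_2 ≅ 0.

H_0 ≅ Z,  H_1 ≅ Z ⊕ Z/2,  H_2 = 0.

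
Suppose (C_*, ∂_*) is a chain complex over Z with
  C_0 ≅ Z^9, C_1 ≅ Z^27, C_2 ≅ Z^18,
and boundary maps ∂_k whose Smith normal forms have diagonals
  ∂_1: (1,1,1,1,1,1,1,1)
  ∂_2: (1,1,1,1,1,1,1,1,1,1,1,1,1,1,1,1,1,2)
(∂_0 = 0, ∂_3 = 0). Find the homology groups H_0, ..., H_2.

H_0 ≅ Z,  H_1 ≅ Z ⊕ Z/2,  H_2 = 0.

H_0: b_0 = 9 − 0 − 8 = 1; torsion from ∂_1 factors > 1: none. So H_0 ≅ Z.
H_1: b_1 = 27 − 8 − 18 = 1; torsion from ∂_2 factors > 1: [2]. So H_1 ≅ Z ⊕ Z/2.
H_2: b_2 = 18 − 18 − 0 = 0; torsion from ∂_3 factors > 1: none. So H_2 ≅ 0.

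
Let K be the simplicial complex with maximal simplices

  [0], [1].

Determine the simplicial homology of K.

Order the vertices as 0 < 1. Listing each simplex with vertices in this order, K has dimension 0 with simplices:

  0-simplices (2): [0], [1]

giving chain groups C_0 ≅ Z^2.

Now H_k = ker ∂_k / im ∂_{k+1}, so:

  H_0: rank C_0 − rank ∂_1 = 2 − 0 = 2, and there is no ∂_1, so H_0 = Z^2.

H_0 ≅ Z^2.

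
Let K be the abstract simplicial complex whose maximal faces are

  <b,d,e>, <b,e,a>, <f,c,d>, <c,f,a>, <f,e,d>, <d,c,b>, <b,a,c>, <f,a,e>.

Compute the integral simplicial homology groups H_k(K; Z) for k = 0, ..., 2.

H_0 ≅ Z,  H_1 = 0,  H_2 ≅ Z.

Fix the vertex order a < b < c < d < e < f and write every simplex with vertices in increasing order. Then dim K = 2 and the simplices of K are:

  0-simplices (6): a, b, c, d, e, f
  1-simplices (12): ab, ac, ae, af, bc, bd, be, cd, cf, de, df, ef
  2-simplices (8): abc, abe, acf, aef, bcd, bde, cdf, def

Hence C_0 ≅ Z^6, C_1 ≅ Z^12, C_2 ≅ Z^8.

Boundary ∂_1: C_1 → C_0 sends each edge [p,q] (with p < q) to q − p. For instance
  ∂bc = c − b.
The 6×12 boundary matrix has rank 5 and Smith normal form diag(1,1,1,1,1).

Boundary ∂_2: C_2 → C_1 sends each 2-simplex [p,q,r] to [q,r] − [p,r] + [p,q]. For instance
  ∂cdf = df − cf + cd,
  ∂abe = be − ae + ab.
The 12×8 boundary matrix has rank 7 and Smith normal form diag(1,1,1,1,1,1,1).

Now H_k = ker ∂_k / im ∂_{k+1}, so:

  H_0: rank C_0 − rank ∂_1 = 6 − 5 = 1, and the invariant factors of ∂_1 are all 1, so H_0 = Z.
  H_1: rank ker ∂_1 − rank ∂_2 = (12 − 5) − 7 = 0, and the invariant factors of ∂_2 are all 1, so H_1 = 0.
  H_2: rank ker ∂_2 − rank ∂_3 = (8 − 7) − 0 = 1, and there is no ∂_3, so H_2 = Z.

As a check, the Euler characteristic is 6 − 12 + 8 = 2, which agrees with 1 − 0 + 1 = 2.
(K is a triangulation of the 2-sphere S^2.)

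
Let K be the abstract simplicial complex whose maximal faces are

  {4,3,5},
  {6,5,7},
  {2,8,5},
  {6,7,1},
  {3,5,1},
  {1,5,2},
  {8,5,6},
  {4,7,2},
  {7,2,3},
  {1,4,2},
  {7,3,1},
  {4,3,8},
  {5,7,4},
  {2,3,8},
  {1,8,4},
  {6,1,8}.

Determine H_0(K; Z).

H_0 ≅ Z.

K has 8 vertices, 24 edges, 16 triangles.
rank ∂_0 = 0, rank ∂_1 = 7 ⇒ b_0 = 8 − 0 − 7 = 1; all invariant factors of ∂_1 are 1 so no torsion. So H_0 ≅ Z.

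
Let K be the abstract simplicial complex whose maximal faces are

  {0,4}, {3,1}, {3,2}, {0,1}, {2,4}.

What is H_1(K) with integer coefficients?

H_1 = Z.

We work with the vertex ordering 0 < 1 < 2 < 3 < 4. The simplices of K, each written with vertices in increasing order, are:

  0-simplices (5): [0], [1], [2], [3], [4]
  1-simplices (5): [0,1], [0,4], [1,3], [2,3], [2,4]

giving chain groups C_0 ≅ Z^5, C_1 ≅ Z^5.

The boundary map ∂_1: C_1 → C_0 is given by ∂[p,q] = [q] − [p]. For instance
  ∂[2,3] = [3] − [2].
The resulting 5×5 matrix has rank 4, and its Smith normal form has invariant factors (1,1,1,1).

Now H_k = ker ∂_k / im ∂_{k+1}, so:

  H_1: rank ker ∂_1 − rank ∂_2 = (5 − 4) − 0 = 1, and there is no ∂_2, so H_1 = Z.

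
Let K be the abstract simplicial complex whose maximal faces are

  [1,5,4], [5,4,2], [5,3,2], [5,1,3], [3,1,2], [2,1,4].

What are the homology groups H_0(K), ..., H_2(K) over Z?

H_0 ≅ Z,  H_1 = 0,  H_2 ≅ Z.

We work with the vertex ordering 1 < 2 < 3 < 4 < 5. The simplices of K, each written with vertices in increasing order, are:

  0-simplices (5): [1], [2], [3], [4], [5]
  1-simplices (9): [1,2], [1,3], [1,4], [1,5], [2,3], [2,4], [2,5], [3,5], [4,5]
  2-simplices (6): [1,2,3], [1,2,4], [1,3,5], [1,4,5], [2,3,5], [2,4,5]

Hence C_0 ≅ Z^5, C_1 ≅ Z^9, C_2 ≅ Z^6.

∂_1: C_1 → C_0 sends each edge [p,q] (with p < q) to q − p. For instance
  ∂[1,3] = [3] − [1].
This gives a 5×9 integer matrix of rank 4; reducing to Smith normal form yields diagonal entries (1,1,1,1).

The boundary map ∂_2: C_2 → C_1 sends each 2-simplex [p,q,r] to [q,r] − [p,r] + [p,q]. For instance
  ∂[1,3,5] = [3,5] − [1,5] + [1,3],
  ∂[2,4,5] = [4,5] − [2,5] + [2,4].
As a 9×6 matrix over Z this has rank 5, with invariant factors (1,1,1,1,1).

Reading off H_k = ker ∂_k / im ∂_{k+1}:

  H_0: rank C_0 − rank ∂_1 = 5 − 4 = 1, and the invariant factors of ∂_1 are all 1, so H_0 = Z.
  H_1: rank ker ∂_1 − rank ∂_2 = (9 − 4) − 5 = 0, and the invariant factors of ∂_2 are all 1, so H_1 = 0.
  H_2: rank ker ∂_2 − rank ∂_3 = (6 − 5) − 0 = 1, and there is no ∂_3, so H_2 = Z.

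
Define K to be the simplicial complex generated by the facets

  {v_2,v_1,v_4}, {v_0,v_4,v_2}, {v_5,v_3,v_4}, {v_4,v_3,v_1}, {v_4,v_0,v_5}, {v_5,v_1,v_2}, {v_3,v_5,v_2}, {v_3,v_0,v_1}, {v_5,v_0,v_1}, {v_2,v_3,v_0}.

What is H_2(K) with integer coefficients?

H_2 ≅ 0.

Fix the vertex order v_0 < v_1 < v_2 < v_3 < v_4 < v_5 and write every simplex with vertices in increasing order. Then dim K = 2 and the simplices of K are:

  0-simplices (6): [v_0], [v_1], [v_2], [v_3], [v_4], [v_5]
  1-simplices (15): (15 of them)
  2-simplices (10): [v_0,v_1,v_3], [v_0,v_1,v_5], [v_0,v_2,v_3], [v_0,v_2,v_4], [v_0,v_4,v_5], [v_1,v_2,v_4], [v_1,v_2,v_5], [v_1,v_3,v_4], [v_2,v_3,v_5], [v_3,v_4,v_5]

giving chain groups C_0 ≅ Z^6, C_1 ≅ Z^15, C_2 ≅ Z^10.

Boundary ∂_1: C_1 → C_0 is given by ∂[p,q] = [q] − [p].
The resulting 6×15 matrix has rank 5, and its Smith normal form has invariant factors (1,1,1,1,1).

∂_2: C_2 → C_1 maps a triangle to the signed sum of its edges. For instance
  ∂[v_0,v_2,v_4] = [v_2,v_4] − [v_0,v_4] + [v_0,v_2],
  ∂[v_0,v_1,v_5] = [v_1,v_5] − [v_0,v_5] + [v_0,v_1].
This gives a 15×10 integer matrix of rank 10; reducing to Smith normal form yields diagonal entries (1,1,1,1,1,1,1,1,1,2).

From H_k ≅ ker(∂_k) / im(∂_{k+1}) we obtain:

  H_2: rank ker ∂_2 − rank ∂_3 = (10 − 10) − 0 = 0, and there is no ∂_3, so H_2 ≅ 0.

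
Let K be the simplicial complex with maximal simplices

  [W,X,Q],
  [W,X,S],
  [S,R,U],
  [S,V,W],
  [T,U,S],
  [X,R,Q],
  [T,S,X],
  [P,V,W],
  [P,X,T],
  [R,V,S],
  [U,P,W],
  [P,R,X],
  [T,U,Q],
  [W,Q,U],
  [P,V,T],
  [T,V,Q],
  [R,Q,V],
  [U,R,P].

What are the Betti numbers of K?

b_0 = 1, b_1 = 2, b_2 = 1.

Fix the vertex order P < Q < R < S < T < U < V < W < X and write every simplex with vertices in increasing order. Then dim K = 2 and the simplices of K are:

  0-simplices (9): P, Q, R, S, T, U, V, W, X
  1-simplices (27): PR, PT, PU, PV, PW, PX, QR, QT, QU, QV, QW, QX, RS, RU, RV, RX, ST, SU, SV, SW, SX, TU, TV, TX, UW, VW, WX
  2-simplices (18): PRU, PRX, PTV, PTX, PUW, PVW, QRV, QRX, QTU, QTV, QUW, QWX, RSU, RSV, STU, STX, SVW, SWX

so the chain groups are C_0 ≅ Z^9, C_1 ≅ Z^27, C_2 ≅ Z^18.

∂_1: C_1 → C_0 sends each edge [p,q] (with p < q) to q − p.
The 9×27 boundary matrix has rank 8 and Smith normal form diag(1,1,1,1,1,1,1,1).

Boundary ∂_2: C_2 → C_1 maps a triangle to the signed sum of its edges. For instance
  ∂QRV = RV − QV + QR,
  ∂PUW = UW − PW + PU.
As a 27×18 matrix over Z this has rank 17, with invariant factors (1,1,1,1,1,1,1,1,1,1,1,1,1,1,1,1,1).

Now H_k = ker ∂_k / im ∂_{k+1}, so:

  H_0: rank C_0 − rank ∂_1 = 9 − 8 = 1, and the invariant factors of ∂_1 are all 1, so H_0 = Z.
  H_1: rank ker ∂_1 − rank ∂_2 = (27 − 8) − 17 = 2, and the invariant factors of ∂_2 are all 1, so H_1 = Z^2.
  H_2: rank ker ∂_2 − rank ∂_3 = (18 − 17) − 0 = 1, and there is no ∂_3, so H_2 = Z.

Hence the Betti numbers are b_0 = 1, b_1 = 2, b_2 = 1.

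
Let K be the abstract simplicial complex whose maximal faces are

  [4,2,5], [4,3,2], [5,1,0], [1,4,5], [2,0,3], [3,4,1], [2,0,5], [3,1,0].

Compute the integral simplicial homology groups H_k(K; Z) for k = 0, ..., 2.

H_0 = Z,  H_1 = 0,  H_2 = Z.

Order the vertices as 0 < 1 < 2 < 3 < 4 < 5. Listing each simplex with vertices in this order, K has dimension 2 with simplices:

  0-simplices (6): [0], [1], [2], [3], [4], [5]
  1-simplices (12): [0,1], [0,2], [0,3], [0,5], [1,3], [1,4], [1,5], [2,3], [2,4], [2,5], [3,4], [4,5]
  2-simplices (8): [0,1,3], [0,1,5], [0,2,3], [0,2,5], [1,3,4], [1,4,5], [2,3,4], [2,4,5]

so the chain groups are C_0 ≅ Z^6, C_1 ≅ Z^12, C_2 ≅ Z^8.

∂_1: C_1 → C_0 sends each edge [p,q] (with p < q) to q − p. For instance
  ∂[2,4] = [4] − [2].
The resulting 6×12 matrix has rank 5, and its Smith normal form has invariant factors (1,1,1,1,1).

Boundary ∂_2: C_2 → C_1 maps a triangle to the signed sum of its edges. For instance
  ∂[0,2,3] = [2,3] − [0,3] + [0,2],
  ∂[0,1,3] = [1,3] − [0,3] + [0,1].
The resulting 12×8 matrix has rank 7, and its Smith normal form has invariant factors (1,1,1,1,1,1,1).

Now H_k = ker ∂_k / im ∂_{k+1}, so:

  H_0: rank C_0 − rank ∂_1 = 6 − 5 = 1, and the invariant factors of ∂_1 are all 1, so H_0 = Z.
  H_1: rank ker ∂_1 − rank ∂_2 = (12 − 5) − 7 = 0, and the invariant factors of ∂_2 are all 1, so H_1 = 0.
  H_2: rank ker ∂_2 − rank ∂_3 = (8 − 7) − 0 = 1, and there is no ∂_3, so H_2 = Z.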